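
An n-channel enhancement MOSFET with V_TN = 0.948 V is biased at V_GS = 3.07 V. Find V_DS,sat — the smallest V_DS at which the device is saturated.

V_DS,sat = 2.12 V

The boundary between triode and saturation is V_DS = V_GS − V_TN = V_ov.
V_ov = 3.07 − 0.948 = 2.12 V.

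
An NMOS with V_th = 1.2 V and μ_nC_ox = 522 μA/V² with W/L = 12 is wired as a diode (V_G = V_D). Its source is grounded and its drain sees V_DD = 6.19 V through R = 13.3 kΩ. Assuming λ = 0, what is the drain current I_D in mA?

With gate tied to drain, V_GS = V_DS ≥ V_GS − V_th, so the device is in saturation.
k_n = μ_nC_ox · (W/L) = 6.264 mA/V².
KCL at the drain: ½ k_n (V_GS − V_th)² = (V_DD − V_GS)/R.
Let x = V_GS − 1.2. Then 41.7 x² + x − 4.99 = 0, giving x = 0.334 V (positive root), so V_GS = 1.53 V.
I_D = (V_DD − V_GS)/R = (6.19 − 1.53) / 13.3 = 0.35 mA.

I_D = 0.350 mA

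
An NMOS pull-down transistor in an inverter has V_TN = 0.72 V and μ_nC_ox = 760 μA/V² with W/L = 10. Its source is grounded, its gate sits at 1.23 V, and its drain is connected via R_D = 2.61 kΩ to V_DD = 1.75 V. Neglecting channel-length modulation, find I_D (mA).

I_D = 0.598 mA

V_GS = V_G = 1.23 V, so V_ov = 1.23 − 0.72 = 0.51 V.
k_n = μ_nC_ox · (W/L) = 7.6 mA/V².
Assume saturation: I_D = ½ k_n V_ov² = 0.5 × 7.6 × 0.51² = 0.988 mA, giving V_DS = V_DD − I_D R_D = 1.75 − 0.988 × 2.61 = -0.83 V.
But -0.83 V < V_ov = 0.51 V, so the device is actually in triode.
In triode I_D = k_n[V_ov V_DS − ½ V_DS²] and I_D = (V_DD − V_DS)/R_D. Equating: 9.92 V_DS² − 11.12 V_DS + 1.75 = 0, giving V_DS = 0.189 V (the root below V_ov).
I_D = (1.75 − 0.189) / 2.61 = 0.598 mA.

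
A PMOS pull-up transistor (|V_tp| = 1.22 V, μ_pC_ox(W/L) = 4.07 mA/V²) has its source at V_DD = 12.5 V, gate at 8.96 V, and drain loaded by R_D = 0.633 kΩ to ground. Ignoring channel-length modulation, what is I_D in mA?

I_D = 11.0 mA

V_SG = V_DD − V_G = 12.5 − 8.96 = 3.54 V, so V_ov = 3.54 − 1.22 = 2.32 V.
Assume saturation: I_D = ½ k_p V_ov² = 0.5 × 4.07 × 2.32² = 11 mA, giving V_SD = V_DD − I_D R_D = 12.5 − 11 × 0.633 = 5.57 V.
V_SD = 5.57 V ≥ V_ov = 2.32 V, confirming saturation.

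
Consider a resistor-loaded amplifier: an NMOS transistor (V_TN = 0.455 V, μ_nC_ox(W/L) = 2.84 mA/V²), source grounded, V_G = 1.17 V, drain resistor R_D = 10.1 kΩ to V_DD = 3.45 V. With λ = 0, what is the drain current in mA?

I_D = 0.324 mA

V_GS = V_G = 1.17 V, so V_ov = 1.17 − 0.455 = 0.715 V.
Assume saturation: I_D = ½ k_n V_ov² = 0.5 × 2.84 × 0.715² = 0.726 mA, giving V_DS = V_DD − I_D R_D = 3.45 − 0.726 × 10.1 = -3.88 V.
But -3.88 V < V_ov = 0.715 V, so the device is actually in triode.
In triode I_D = k_n[V_ov V_DS − ½ V_DS²] and I_D = (V_DD − V_DS)/R_D. Equating: 14.3 V_DS² − 21.51 V_DS + 3.45 = 0, giving V_DS = 0.183 V (the root below V_ov).
I_D = (3.45 − 0.183) / 10.1 = 0.324 mA.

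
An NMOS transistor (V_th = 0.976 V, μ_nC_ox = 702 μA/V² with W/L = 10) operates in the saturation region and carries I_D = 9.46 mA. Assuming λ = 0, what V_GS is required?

k_n = μ_nC_ox · (W/L) = 7.02 mA/V².
In saturation I_D = ½ k_n (V_GS − V_th)², so V_GS − V_th = √(2 I_D / k_n) = √(2 × 9.46 / 7.02) = 1.64 V.
V_GS = 0.976 + 1.64 = 2.62 V.

V_GS = 2.62 V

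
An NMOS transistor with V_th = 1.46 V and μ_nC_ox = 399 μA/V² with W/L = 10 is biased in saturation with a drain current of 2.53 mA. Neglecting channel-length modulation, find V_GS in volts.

k_n = μ_nC_ox · (W/L) = 3.99 mA/V².
In saturation I_D = ½ k_n (V_GS − V_th)², so V_GS − V_th = √(2 I_D / k_n) = √(2 × 2.53 / 3.99) = 1.13 V.
V_GS = 1.46 + 1.13 = 2.59 V.

V_GS = 2.59 V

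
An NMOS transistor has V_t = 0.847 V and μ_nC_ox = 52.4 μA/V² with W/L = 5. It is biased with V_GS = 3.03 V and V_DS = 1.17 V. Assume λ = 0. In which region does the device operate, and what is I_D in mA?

k_n = μ_nC_ox · (W/L) = 0.262 mA/V².
V_ov = V_GS − V_t = 3.03 − 0.847 = 2.18 V.
Since V_DS = 1.17 V < V_ov = 2.18 V, the device is in the triode region.
I_D = k_n [V_ov · V_DS − ½ V_DS²] = 0.262 × [2.18 × 1.17 − 0.5 × 1.17²] = 0.49 mA.

Triode; I_D = 0.490 mA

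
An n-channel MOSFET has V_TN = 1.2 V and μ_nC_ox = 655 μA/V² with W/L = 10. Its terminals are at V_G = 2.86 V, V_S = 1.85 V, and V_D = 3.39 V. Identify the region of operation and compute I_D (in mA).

V_GS = V_G − V_S = 2.86 − 1.85 = 1.01 V; V_DS = V_D − V_S = 3.39 − 1.85 = 1.54 V.
V_GS = 1.01 V < V_TN = 1.2 V, so the transistor is in cutoff.

Cutoff; I_D = 0 mA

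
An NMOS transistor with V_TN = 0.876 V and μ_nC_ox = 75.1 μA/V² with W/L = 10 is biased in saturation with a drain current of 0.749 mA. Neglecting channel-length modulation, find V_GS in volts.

k_n = μ_nC_ox · (W/L) = 0.751 mA/V².
In saturation I_D = ½ k_n (V_GS − V_TN)², so V_GS − V_TN = √(2 I_D / k_n) = √(2 × 0.749 / 0.751) = 1.41 V.
V_GS = 0.876 + 1.41 = 2.29 V.

V_GS = 2.29 V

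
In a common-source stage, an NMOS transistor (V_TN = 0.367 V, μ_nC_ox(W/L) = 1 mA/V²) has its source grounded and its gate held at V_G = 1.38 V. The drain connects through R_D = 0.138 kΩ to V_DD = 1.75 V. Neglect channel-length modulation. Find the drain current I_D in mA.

V_GS = V_G = 1.38 V, so V_ov = 1.38 − 0.367 = 1.01 V.
Assume saturation: I_D = ½ k_n V_ov² = 0.5 × 1 × 1.01² = 0.513 mA, giving V_DS = V_DD − I_D R_D = 1.75 − 0.513 × 0.138 = 1.68 V.
V_DS = 1.68 V ≥ V_ov = 1.01 V, confirming saturation.

I_D = 0.513 mA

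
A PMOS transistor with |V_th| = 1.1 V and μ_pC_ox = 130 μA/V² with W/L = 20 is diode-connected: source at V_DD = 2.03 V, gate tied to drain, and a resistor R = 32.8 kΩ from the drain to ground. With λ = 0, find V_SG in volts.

With gate tied to drain, V_SG = V_SD ≥ V_SG − |V_th|, so the device is in saturation.
k_p = μ_pC_ox · (W/L) = 2.6 mA/V².
KCL at the drain: ½ k_p (V_SG − |V_th|)² = (V_DD − V_SG)/R.
Let x = V_SG − 1.1. Then 42.6 x² + x − 0.93 = 0, giving x = 0.136 V (positive root), so V_SG = 1.24 V.
I_D = (V_DD − V_SG)/R = (2.03 − 1.24) / 32.8 = 0.0242 mA.

V_SG = 1.24 V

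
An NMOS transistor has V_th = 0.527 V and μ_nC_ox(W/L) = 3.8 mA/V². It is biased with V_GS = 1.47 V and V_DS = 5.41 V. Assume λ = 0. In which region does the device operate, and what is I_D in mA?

V_ov = V_GS − V_th = 1.47 − 0.527 = 0.943 V.
Since V_DS = 5.41 V ≥ V_ov = 0.943 V, the device is in saturation.
I_D = ½ k_n V_ov² = 0.5 × 3.8 × 0.943² = 1.69 mA.

Saturation; I_D = 1.69 mA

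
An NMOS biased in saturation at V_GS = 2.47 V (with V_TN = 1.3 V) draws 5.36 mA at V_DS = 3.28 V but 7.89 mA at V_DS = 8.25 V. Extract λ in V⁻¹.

With V_GS fixed, I_D ∝ (1 + λ V_DS) in saturation, so I_D2/I_D1 = (1 + λ V_DS2)/(1 + λ V_DS1).
7.89/5.36 = 1.472 = (1 + 8.25 λ)/(1 + 3.28 λ).
Solving: λ (I_D1 V_DS2 − I_D2 V_DS1) = I_D2 − I_D1, so λ = (7.89 − 5.36) / (5.36 × 8.25 − 7.89 × 3.28) = 2.53 / 18.3 = 0.138 V⁻¹.

λ = 0.138 V⁻¹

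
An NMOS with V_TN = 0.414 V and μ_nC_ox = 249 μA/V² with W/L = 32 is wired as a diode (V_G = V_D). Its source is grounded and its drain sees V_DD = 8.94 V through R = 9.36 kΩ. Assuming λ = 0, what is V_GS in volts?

V_GS = 0.879 V

With gate tied to drain, V_GS = V_DS ≥ V_GS − V_TN, so the device is in saturation.
k_n = μ_nC_ox · (W/L) = 7.968 mA/V².
KCL at the drain: ½ k_n (V_GS − V_TN)² = (V_DD − V_GS)/R.
Let x = V_GS − 0.414. Then 37.3 x² + x − 8.526 = 0, giving x = 0.465 V (positive root), so V_GS = 0.879 V.
I_D = (V_DD − V_GS)/R = (8.94 − 0.879) / 9.36 = 0.861 mA.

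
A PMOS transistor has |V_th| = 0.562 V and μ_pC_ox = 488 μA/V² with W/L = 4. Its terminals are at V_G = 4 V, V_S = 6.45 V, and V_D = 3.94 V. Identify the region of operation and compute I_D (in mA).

Saturation; I_D = 3.48 mA

V_SG = V_S − V_G = 6.45 − 4 = 2.45 V; V_SD = V_S − V_D = 6.45 − 3.94 = 2.51 V.
k_p = μ_pC_ox · (W/L) = 1.952 mA/V².
V_ov = V_SG − |V_th| = 2.45 − 0.562 = 1.89 V.
Since V_SD = 2.51 V ≥ V_ov = 1.89 V, the device is in saturation.
I_D = ½ k_p V_ov² = 0.5 × 1.952 × 1.89² = 3.48 mA.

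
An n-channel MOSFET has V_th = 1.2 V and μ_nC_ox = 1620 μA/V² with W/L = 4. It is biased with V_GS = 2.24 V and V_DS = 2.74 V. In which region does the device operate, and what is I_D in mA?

Saturation; I_D = 3.50 mA

k_n = μ_nC_ox · (W/L) = 6.48 mA/V².
V_ov = V_GS − V_th = 2.24 − 1.2 = 1.04 V.
Since V_DS = 2.74 V ≥ V_ov = 1.04 V, the device is in saturation.
I_D = ½ k_n V_ov² = 0.5 × 6.48 × 1.04² = 3.5 mA.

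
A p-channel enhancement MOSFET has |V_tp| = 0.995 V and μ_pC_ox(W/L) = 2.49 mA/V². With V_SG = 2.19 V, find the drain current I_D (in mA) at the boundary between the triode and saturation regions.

At the boundary V_SD = V_ov = V_SG − |V_tp| = 2.19 − 0.995 = 1.19 V.
I_D = ½ k_p V_ov² = 0.5 × 2.49 × 1.19² = 1.78 mA.

I_D = 1.78 mA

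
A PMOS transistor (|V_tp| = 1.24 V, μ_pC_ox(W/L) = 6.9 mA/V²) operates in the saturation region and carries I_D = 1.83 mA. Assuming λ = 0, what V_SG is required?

In saturation I_D = ½ k_p (V_SG − |V_tp|)², so V_SG − |V_tp| = √(2 I_D / k_p) = √(2 × 1.83 / 6.9) = 0.728 V.
V_SG = 1.24 + 0.728 = 1.97 V.

V_SG = 1.97 V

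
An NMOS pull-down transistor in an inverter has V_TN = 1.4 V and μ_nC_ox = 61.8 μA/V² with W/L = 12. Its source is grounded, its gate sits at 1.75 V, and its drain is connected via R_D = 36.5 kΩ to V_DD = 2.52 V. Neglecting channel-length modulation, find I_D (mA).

I_D = 0.0454 mA

V_GS = V_G = 1.75 V, so V_ov = 1.75 − 1.4 = 0.35 V.
k_n = μ_nC_ox · (W/L) = 0.7416 mA/V².
Assume saturation: I_D = ½ k_n V_ov² = 0.5 × 0.7416 × 0.35² = 0.0454 mA, giving V_DS = V_DD − I_D R_D = 2.52 − 0.0454 × 36.5 = 0.862 V.
V_DS = 0.862 V ≥ V_ov = 0.35 V, confirming saturation.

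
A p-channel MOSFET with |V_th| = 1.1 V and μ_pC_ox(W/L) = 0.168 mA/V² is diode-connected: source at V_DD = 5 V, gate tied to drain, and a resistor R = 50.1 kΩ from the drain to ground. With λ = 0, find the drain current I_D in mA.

With gate tied to drain, V_SG = V_SD ≥ V_SG − |V_th|, so the device is in saturation.
KCL at the drain: ½ k_p (V_SG − |V_th|)² = (V_DD − V_SG)/R.
Let x = V_SG − 1.1. Then 4.21 x² + x − 3.9 = 0, giving x = 0.851 V (positive root), so V_SG = 1.95 V.
I_D = (V_DD − V_SG)/R = (5 − 1.95) / 50.1 = 0.0609 mA.

I_D = 0.0609 mA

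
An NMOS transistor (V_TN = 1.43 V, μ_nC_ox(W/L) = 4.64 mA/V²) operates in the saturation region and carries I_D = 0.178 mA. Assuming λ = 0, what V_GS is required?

In saturation I_D = ½ k_n (V_GS − V_TN)², so V_GS − V_TN = √(2 I_D / k_n) = √(2 × 0.178 / 4.64) = 0.277 V.
V_GS = 1.43 + 0.277 = 1.71 V.

V_GS = 1.71 V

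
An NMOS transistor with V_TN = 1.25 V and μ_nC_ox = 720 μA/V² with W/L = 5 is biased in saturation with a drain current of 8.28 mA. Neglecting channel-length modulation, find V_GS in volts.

k_n = μ_nC_ox · (W/L) = 3.6 mA/V².
In saturation I_D = ½ k_n (V_GS − V_TN)², so V_GS − V_TN = √(2 I_D / k_n) = √(2 × 8.28 / 3.6) = 2.14 V.
V_GS = 1.25 + 2.14 = 3.39 V.

V_GS = 3.39 V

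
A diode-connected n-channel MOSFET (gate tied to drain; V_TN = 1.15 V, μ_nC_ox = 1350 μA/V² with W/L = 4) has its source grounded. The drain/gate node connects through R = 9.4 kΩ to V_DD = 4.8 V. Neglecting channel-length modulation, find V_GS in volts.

With gate tied to drain, V_GS = V_DS ≥ V_GS − V_TN, so the device is in saturation.
k_n = μ_nC_ox · (W/L) = 5.4 mA/V².
KCL at the drain: ½ k_n (V_GS − V_TN)² = (V_DD − V_GS)/R.
Let x = V_GS − 1.15. Then 25.4 x² + x − 3.65 = 0, giving x = 0.36 V (positive root), so V_GS = 1.51 V.
I_D = (V_DD − V_GS)/R = (4.8 − 1.51) / 9.4 = 0.35 mA.

V_GS = 1.51 V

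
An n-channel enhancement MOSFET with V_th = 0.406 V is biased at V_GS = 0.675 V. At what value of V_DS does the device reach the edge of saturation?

V_DS,sat = 0.269 V

The boundary between triode and saturation is V_DS = V_GS − V_th = V_ov.
V_ov = 0.675 − 0.406 = 0.269 V.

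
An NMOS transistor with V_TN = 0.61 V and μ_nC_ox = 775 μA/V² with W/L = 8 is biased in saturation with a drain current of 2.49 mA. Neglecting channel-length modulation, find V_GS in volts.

k_n = μ_nC_ox · (W/L) = 6.2 mA/V².
In saturation I_D = ½ k_n (V_GS − V_TN)², so V_GS − V_TN = √(2 I_D / k_n) = √(2 × 2.49 / 6.2) = 0.896 V.
V_GS = 0.61 + 0.896 = 1.51 V.

V_GS = 1.51 V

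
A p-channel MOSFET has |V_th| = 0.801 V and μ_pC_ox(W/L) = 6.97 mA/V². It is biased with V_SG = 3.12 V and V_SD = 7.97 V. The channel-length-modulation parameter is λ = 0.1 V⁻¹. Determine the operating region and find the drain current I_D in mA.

V_ov = V_SG − |V_th| = 3.12 − 0.801 = 2.32 V.
Since V_SD = 7.97 V ≥ V_ov = 2.32 V, the device is in saturation.
I_D = ½ k_p V_ov² (1 + λ V_SD) = 0.5 × 6.97 × 2.32² × (1 + 0.1 × 7.97) = 33.7 mA.

Saturation; I_D = 33.7 mA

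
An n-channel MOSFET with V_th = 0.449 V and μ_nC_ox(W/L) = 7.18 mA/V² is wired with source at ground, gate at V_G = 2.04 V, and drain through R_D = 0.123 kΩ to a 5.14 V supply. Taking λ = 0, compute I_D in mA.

V_GS = V_G = 2.04 V, so V_ov = 2.04 − 0.449 = 1.59 V.
Assume saturation: I_D = ½ k_n V_ov² = 0.5 × 7.18 × 1.59² = 9.09 mA, giving V_DS = V_DD − I_D R_D = 5.14 − 9.09 × 0.123 = 4.02 V.
V_DS = 4.02 V ≥ V_ov = 1.59 V, confirming saturation.

I_D = 9.09 mA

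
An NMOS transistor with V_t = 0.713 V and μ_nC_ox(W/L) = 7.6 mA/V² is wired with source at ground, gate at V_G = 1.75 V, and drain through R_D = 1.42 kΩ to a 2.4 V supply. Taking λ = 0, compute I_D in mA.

I_D = 1.54 mA

V_GS = V_G = 1.75 V, so V_ov = 1.75 − 0.713 = 1.04 V.
Assume saturation: I_D = ½ k_n V_ov² = 0.5 × 7.6 × 1.04² = 4.09 mA, giving V_DS = V_DD − I_D R_D = 2.4 − 4.09 × 1.42 = -3.4 V.
But -3.4 V < V_ov = 1.04 V, so the device is actually in triode.
In triode I_D = k_n[V_ov V_DS − ½ V_DS²] and I_D = (V_DD − V_DS)/R_D. Equating: 5.4 V_DS² − 12.19 V_DS + 2.4 = 0, giving V_DS = 0.218 V (the root below V_ov).
I_D = (2.4 − 0.218) / 1.42 = 1.54 mA.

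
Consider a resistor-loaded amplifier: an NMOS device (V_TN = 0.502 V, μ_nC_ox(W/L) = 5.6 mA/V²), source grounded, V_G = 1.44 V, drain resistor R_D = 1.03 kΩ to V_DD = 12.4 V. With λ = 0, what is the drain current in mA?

I_D = 2.46 mA

V_GS = V_G = 1.44 V, so V_ov = 1.44 − 0.502 = 0.938 V.
Assume saturation: I_D = ½ k_n V_ov² = 0.5 × 5.6 × 0.938² = 2.46 mA, giving V_DS = V_DD − I_D R_D = 12.4 − 2.46 × 1.03 = 9.86 V.
V_DS = 9.86 V ≥ V_ov = 0.938 V, confirming saturation.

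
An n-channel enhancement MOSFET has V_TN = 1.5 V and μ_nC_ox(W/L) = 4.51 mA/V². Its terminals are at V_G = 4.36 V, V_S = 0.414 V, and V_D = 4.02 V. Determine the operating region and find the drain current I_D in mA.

V_GS = V_G − V_S = 4.36 − 0.414 = 3.95 V; V_DS = V_D − V_S = 4.02 − 0.414 = 3.61 V.
V_ov = V_GS − V_TN = 3.95 − 1.5 = 2.45 V.
Since V_DS = 3.61 V ≥ V_ov = 2.45 V, the device is in saturation.
I_D = ½ k_n V_ov² = 0.5 × 4.51 × 2.45² = 13.5 mA.

Saturation; I_D = 13.5 mA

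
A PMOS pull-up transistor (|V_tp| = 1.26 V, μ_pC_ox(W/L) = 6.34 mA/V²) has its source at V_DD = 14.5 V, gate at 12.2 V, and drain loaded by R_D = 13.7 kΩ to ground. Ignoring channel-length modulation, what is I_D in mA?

I_D = 1.05 mA

V_SG = V_DD − V_G = 14.5 − 12.2 = 2.3 V, so V_ov = 2.3 − 1.26 = 1.04 V.
Assume saturation: I_D = ½ k_p V_ov² = 0.5 × 6.34 × 1.04² = 3.43 mA, giving V_SD = V_DD − I_D R_D = 14.5 − 3.43 × 13.7 = -32.5 V.
But -32.5 V < V_ov = 1.04 V, so the device is actually in triode.
In triode I_D = k_p[V_ov V_SD − ½ V_SD²] and I_D = (V_DD − V_SD)/R_D. Equating: 43.4 V_SD² − 91.33 V_SD + 14.5 = 0, giving V_SD = 0.173 V (the root below V_ov).
I_D = (14.5 − 0.173) / 13.7 = 1.05 mA.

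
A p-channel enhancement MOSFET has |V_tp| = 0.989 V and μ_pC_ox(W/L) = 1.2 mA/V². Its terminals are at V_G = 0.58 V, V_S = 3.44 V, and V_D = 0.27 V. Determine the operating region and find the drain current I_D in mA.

V_SG = V_S − V_G = 3.44 − 0.58 = 2.86 V; V_SD = V_S − V_D = 3.44 − 0.27 = 3.17 V.
V_ov = V_SG − |V_tp| = 2.86 − 0.989 = 1.87 V.
Since V_SD = 3.17 V ≥ V_ov = 1.87 V, the device is in saturation.
I_D = ½ k_p V_ov² = 0.5 × 1.2 × 1.87² = 2.1 mA.

Saturation; I_D = 2.10 mA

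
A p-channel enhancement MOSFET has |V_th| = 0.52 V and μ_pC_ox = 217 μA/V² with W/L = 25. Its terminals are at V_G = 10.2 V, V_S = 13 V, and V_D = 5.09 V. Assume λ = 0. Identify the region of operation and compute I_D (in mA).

V_SG = V_S − V_G = 13 − 10.2 = 2.8 V; V_SD = V_S − V_D = 13 − 5.09 = 7.91 V.
k_p = μ_pC_ox · (W/L) = 5.425 mA/V².
V_ov = V_SG − |V_th| = 2.8 − 0.52 = 2.28 V.
Since V_SD = 7.91 V ≥ V_ov = 2.28 V, the device is in saturation.
I_D = ½ k_p V_ov² = 0.5 × 5.425 × 2.28² = 14.1 mA.

Saturation; I_D = 14.1 mA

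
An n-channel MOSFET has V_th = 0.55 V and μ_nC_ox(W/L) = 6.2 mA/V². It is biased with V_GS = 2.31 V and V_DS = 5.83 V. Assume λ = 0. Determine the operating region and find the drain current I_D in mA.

Saturation; I_D = 9.60 mA

V_ov = V_GS − V_th = 2.31 − 0.55 = 1.76 V.
Since V_DS = 5.83 V ≥ V_ov = 1.76 V, the device is in saturation.
I_D = ½ k_n V_ov² = 0.5 × 6.2 × 1.76² = 9.6 mA.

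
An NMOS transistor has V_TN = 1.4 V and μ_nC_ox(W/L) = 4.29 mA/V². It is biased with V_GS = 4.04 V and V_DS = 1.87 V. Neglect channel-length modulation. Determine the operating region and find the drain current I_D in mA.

V_ov = V_GS − V_TN = 4.04 − 1.4 = 2.64 V.
Since V_DS = 1.87 V < V_ov = 2.64 V, the device is in the triode region.
I_D = k_n [V_ov · V_DS − ½ V_DS²] = 4.29 × [2.64 × 1.87 − 0.5 × 1.87²] = 13.7 mA.

Triode; I_D = 13.7 mA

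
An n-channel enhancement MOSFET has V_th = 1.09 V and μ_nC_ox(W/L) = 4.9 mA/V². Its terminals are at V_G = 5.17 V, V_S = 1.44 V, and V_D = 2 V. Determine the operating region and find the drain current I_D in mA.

V_GS = V_G − V_S = 5.17 − 1.44 = 3.73 V; V_DS = V_D − V_S = 2 − 1.44 = 0.56 V.
V_ov = V_GS − V_th = 3.73 − 1.09 = 2.64 V.
Since V_DS = 0.56 V < V_ov = 2.64 V, the device is in the triode region.
I_D = k_n [V_ov · V_DS − ½ V_DS²] = 4.9 × [2.64 × 0.56 − 0.5 × 0.56²] = 6.48 mA.

Triode; I_D = 6.48 mA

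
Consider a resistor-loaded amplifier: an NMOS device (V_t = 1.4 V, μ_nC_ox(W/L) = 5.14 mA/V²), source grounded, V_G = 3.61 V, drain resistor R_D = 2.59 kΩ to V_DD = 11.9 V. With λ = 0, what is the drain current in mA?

V_GS = V_G = 3.61 V, so V_ov = 3.61 − 1.4 = 2.21 V.
Assume saturation: I_D = ½ k_n V_ov² = 0.5 × 5.14 × 2.21² = 12.6 mA, giving V_DS = V_DD − I_D R_D = 11.9 − 12.6 × 2.59 = -20.6 V.
But -20.6 V < V_ov = 2.21 V, so the device is actually in triode.
In triode I_D = k_n[V_ov V_DS − ½ V_DS²] and I_D = (V_DD − V_DS)/R_D. Equating: 6.66 V_DS² − 30.42 V_DS + 11.9 = 0, giving V_DS = 0.432 V (the root below V_ov).
I_D = (11.9 − 0.432) / 2.59 = 4.43 mA.

I_D = 4.43 mA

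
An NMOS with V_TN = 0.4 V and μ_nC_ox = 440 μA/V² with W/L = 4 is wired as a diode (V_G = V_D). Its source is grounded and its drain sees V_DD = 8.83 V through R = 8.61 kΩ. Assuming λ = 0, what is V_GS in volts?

V_GS = 1.39 V

With gate tied to drain, V_GS = V_DS ≥ V_GS − V_TN, so the device is in saturation.
k_n = μ_nC_ox · (W/L) = 1.76 mA/V².
KCL at the drain: ½ k_n (V_GS − V_TN)² = (V_DD − V_GS)/R.
Let x = V_GS − 0.4. Then 7.58 x² + x − 8.43 = 0, giving x = 0.991 V (positive root), so V_GS = 1.39 V.
I_D = (V_DD − V_GS)/R = (8.83 − 1.39) / 8.61 = 0.864 mA.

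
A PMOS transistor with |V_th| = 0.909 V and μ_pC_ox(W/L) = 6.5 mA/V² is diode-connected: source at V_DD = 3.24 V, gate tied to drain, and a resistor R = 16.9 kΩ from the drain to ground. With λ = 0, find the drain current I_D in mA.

I_D = 0.126 mA

With gate tied to drain, V_SG = V_SD ≥ V_SG − |V_th|, so the device is in saturation.
KCL at the drain: ½ k_p (V_SG − |V_th|)² = (V_DD − V_SG)/R.
Let x = V_SG − 0.909. Then 54.9 x² + x − 2.331 = 0, giving x = 0.197 V (positive root), so V_SG = 1.11 V.
I_D = (V_DD − V_SG)/R = (3.24 − 1.11) / 16.9 = 0.126 mA.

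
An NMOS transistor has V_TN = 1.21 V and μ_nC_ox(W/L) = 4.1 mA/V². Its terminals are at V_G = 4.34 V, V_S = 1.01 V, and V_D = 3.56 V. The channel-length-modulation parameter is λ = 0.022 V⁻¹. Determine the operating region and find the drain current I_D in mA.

Saturation; I_D = 9.73 mA

V_GS = V_G − V_S = 4.34 − 1.01 = 3.33 V; V_DS = V_D − V_S = 3.56 − 1.01 = 2.55 V.
V_ov = V_GS − V_TN = 3.33 − 1.21 = 2.12 V.
Since V_DS = 2.55 V ≥ V_ov = 2.12 V, the device is in saturation.
I_D = ½ k_n V_ov² (1 + λ V_DS) = 0.5 × 4.1 × 2.12² × (1 + 0.022 × 2.55) = 9.73 mA.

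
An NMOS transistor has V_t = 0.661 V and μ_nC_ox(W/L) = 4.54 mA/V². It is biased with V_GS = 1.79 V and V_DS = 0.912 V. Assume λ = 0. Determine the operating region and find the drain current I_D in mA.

V_ov = V_GS − V_t = 1.79 − 0.661 = 1.13 V.
Since V_DS = 0.912 V < V_ov = 1.13 V, the device is in the triode region.
I_D = k_n [V_ov · V_DS − ½ V_DS²] = 4.54 × [1.13 × 0.912 − 0.5 × 0.912²] = 2.79 mA.

Triode; I_D = 2.79 mA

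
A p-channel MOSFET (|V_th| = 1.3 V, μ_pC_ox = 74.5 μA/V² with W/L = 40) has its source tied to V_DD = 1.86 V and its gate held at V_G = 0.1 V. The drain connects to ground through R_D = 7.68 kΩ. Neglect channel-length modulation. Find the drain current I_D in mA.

V_SG = V_DD − V_G = 1.86 − 0.1 = 1.76 V, so V_ov = 1.76 − 1.3 = 0.46 V.
k_p = μ_pC_ox · (W/L) = 2.98 mA/V².
Assume saturation: I_D = ½ k_p V_ov² = 0.5 × 2.98 × 0.46² = 0.315 mA, giving V_SD = V_DD − I_D R_D = 1.86 − 0.315 × 7.68 = -0.561 V.
But -0.561 V < V_ov = 0.46 V, so the device is actually in triode.
In triode I_D = k_p[V_ov V_SD − ½ V_SD²] and I_D = (V_DD − V_SD)/R_D. Equating: 11.4 V_SD² − 11.53 V_SD + 1.86 = 0, giving V_SD = 0.202 V (the root below V_ov).
I_D = (1.86 − 0.202) / 7.68 = 0.216 mA.

I_D = 0.216 mA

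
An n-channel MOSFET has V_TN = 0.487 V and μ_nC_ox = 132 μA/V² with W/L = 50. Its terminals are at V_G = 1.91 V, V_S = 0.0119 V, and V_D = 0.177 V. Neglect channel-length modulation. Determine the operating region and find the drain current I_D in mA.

Triode; I_D = 1.45 mA

V_GS = V_G − V_S = 1.91 − 0.0119 = 1.9 V; V_DS = V_D − V_S = 0.177 − 0.0119 = 0.165 V.
k_n = μ_nC_ox · (W/L) = 6.6 mA/V².
V_ov = V_GS − V_TN = 1.9 − 0.487 = 1.41 V.
Since V_DS = 0.165 V < V_ov = 1.41 V, the device is in the triode region.
I_D = k_n [V_ov · V_DS − ½ V_DS²] = 6.6 × [1.41 × 0.165 − 0.5 × 0.165²] = 1.45 mA.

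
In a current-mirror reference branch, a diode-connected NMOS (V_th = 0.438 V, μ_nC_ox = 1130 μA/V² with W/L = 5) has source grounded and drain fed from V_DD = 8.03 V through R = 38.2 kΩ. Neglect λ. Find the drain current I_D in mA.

I_D = 0.192 mA

With gate tied to drain, V_GS = V_DS ≥ V_GS − V_th, so the device is in saturation.
k_n = μ_nC_ox · (W/L) = 5.65 mA/V².
KCL at the drain: ½ k_n (V_GS − V_th)² = (V_DD − V_GS)/R.
Let x = V_GS − 0.438. Then 108 x² + x − 7.592 = 0, giving x = 0.261 V (positive root), so V_GS = 0.699 V.
I_D = (V_DD − V_GS)/R = (8.03 − 0.699) / 38.2 = 0.192 mA.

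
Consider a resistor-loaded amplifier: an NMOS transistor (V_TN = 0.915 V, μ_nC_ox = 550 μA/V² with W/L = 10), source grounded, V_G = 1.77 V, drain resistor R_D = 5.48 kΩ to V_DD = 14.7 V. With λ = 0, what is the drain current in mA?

I_D = 2.01 mA

V_GS = V_G = 1.77 V, so V_ov = 1.77 − 0.915 = 0.855 V.
k_n = μ_nC_ox · (W/L) = 5.5 mA/V².
Assume saturation: I_D = ½ k_n V_ov² = 0.5 × 5.5 × 0.855² = 2.01 mA, giving V_DS = V_DD − I_D R_D = 14.7 − 2.01 × 5.48 = 3.68 V.
V_DS = 3.68 V ≥ V_ov = 0.855 V, confirming saturation.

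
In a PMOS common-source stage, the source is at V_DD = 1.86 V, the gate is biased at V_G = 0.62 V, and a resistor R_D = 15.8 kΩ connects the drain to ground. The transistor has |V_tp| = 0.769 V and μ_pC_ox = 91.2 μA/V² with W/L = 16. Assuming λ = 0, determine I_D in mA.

I_D = 0.106 mA

V_SG = V_DD − V_G = 1.86 − 0.62 = 1.24 V, so V_ov = 1.24 − 0.769 = 0.471 V.
k_p = μ_pC_ox · (W/L) = 1.459 mA/V².
Assume saturation: I_D = ½ k_p V_ov² = 0.5 × 1.459 × 0.471² = 0.162 mA, giving V_SD = V_DD − I_D R_D = 1.86 − 0.162 × 15.8 = -0.697 V.
But -0.697 V < V_ov = 0.471 V, so the device is actually in triode.
In triode I_D = k_p[V_ov V_SD − ½ V_SD²] and I_D = (V_DD − V_SD)/R_D. Equating: 11.5 V_SD² − 11.86 V_SD + 1.86 = 0, giving V_SD = 0.193 V (the root below V_ov).
I_D = (1.86 − 0.193) / 15.8 = 0.106 mA.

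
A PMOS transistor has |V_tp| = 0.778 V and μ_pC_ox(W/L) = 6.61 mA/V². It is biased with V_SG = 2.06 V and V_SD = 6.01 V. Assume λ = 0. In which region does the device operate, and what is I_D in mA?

Saturation; I_D = 5.43 mA

V_ov = V_SG − |V_tp| = 2.06 − 0.778 = 1.28 V.
Since V_SD = 6.01 V ≥ V_ov = 1.28 V, the device is in saturation.
I_D = ½ k_p V_ov² = 0.5 × 6.61 × 1.28² = 5.43 mA.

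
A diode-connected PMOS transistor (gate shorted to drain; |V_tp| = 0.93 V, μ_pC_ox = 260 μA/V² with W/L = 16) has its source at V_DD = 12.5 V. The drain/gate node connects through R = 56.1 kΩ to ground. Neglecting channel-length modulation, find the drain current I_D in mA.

With gate tied to drain, V_SG = V_SD ≥ V_SG − |V_tp|, so the device is in saturation.
k_p = μ_pC_ox · (W/L) = 4.16 mA/V².
KCL at the drain: ½ k_p (V_SG − |V_tp|)² = (V_DD − V_SG)/R.
Let x = V_SG − 0.93. Then 117 x² + x − 11.57 = 0, giving x = 0.311 V (positive root), so V_SG = 1.24 V.
I_D = (V_DD − V_SG)/R = (12.5 − 1.24) / 56.1 = 0.201 mA.

I_D = 0.201 mA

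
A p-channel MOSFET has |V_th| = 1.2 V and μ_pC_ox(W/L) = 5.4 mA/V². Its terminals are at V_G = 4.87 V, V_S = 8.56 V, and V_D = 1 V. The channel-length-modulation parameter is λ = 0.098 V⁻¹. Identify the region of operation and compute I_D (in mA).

Saturation; I_D = 29.1 mA

V_SG = V_S − V_G = 8.56 − 4.87 = 3.69 V; V_SD = V_S − V_D = 8.56 − 1 = 7.56 V.
V_ov = V_SG − |V_th| = 3.69 − 1.2 = 2.49 V.
Since V_SD = 7.56 V ≥ V_ov = 2.49 V, the device is in saturation.
I_D = ½ k_p V_ov² (1 + λ V_SD) = 0.5 × 5.4 × 2.49² × (1 + 0.098 × 7.56) = 29.1 mA.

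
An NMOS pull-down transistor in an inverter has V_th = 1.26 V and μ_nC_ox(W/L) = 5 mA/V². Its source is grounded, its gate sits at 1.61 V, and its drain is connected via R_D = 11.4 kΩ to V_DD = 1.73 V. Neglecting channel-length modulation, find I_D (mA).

I_D = 0.143 mA

V_GS = V_G = 1.61 V, so V_ov = 1.61 − 1.26 = 0.35 V.
Assume saturation: I_D = ½ k_n V_ov² = 0.5 × 5 × 0.35² = 0.306 mA, giving V_DS = V_DD − I_D R_D = 1.73 − 0.306 × 11.4 = -1.76 V.
But -1.76 V < V_ov = 0.35 V, so the device is actually in triode.
In triode I_D = k_n[V_ov V_DS − ½ V_DS²] and I_D = (V_DD − V_DS)/R_D. Equating: 28.5 V_DS² − 20.95 V_DS + 1.73 = 0, giving V_DS = 0.0948 V (the root below V_ov).
I_D = (1.73 − 0.0948) / 11.4 = 0.143 mA.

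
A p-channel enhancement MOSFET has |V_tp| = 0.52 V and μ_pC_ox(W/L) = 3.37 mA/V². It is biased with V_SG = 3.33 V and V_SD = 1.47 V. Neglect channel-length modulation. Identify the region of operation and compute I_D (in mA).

V_ov = V_SG − |V_tp| = 3.33 − 0.52 = 2.81 V.
Since V_SD = 1.47 V < V_ov = 2.81 V, the device is in the triode region.
I_D = k_p [V_ov · V_SD − ½ V_SD²] = 3.37 × [2.81 × 1.47 − 0.5 × 1.47²] = 10.3 mA.

Triode; I_D = 10.3 mA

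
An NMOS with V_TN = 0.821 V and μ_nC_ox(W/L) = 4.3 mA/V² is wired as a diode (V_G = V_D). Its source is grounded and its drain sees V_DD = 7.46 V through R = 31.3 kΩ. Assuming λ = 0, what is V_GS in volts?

With gate tied to drain, V_GS = V_DS ≥ V_GS − V_TN, so the device is in saturation.
KCL at the drain: ½ k_n (V_GS − V_TN)² = (V_DD − V_GS)/R.
Let x = V_GS − 0.821. Then 67.3 x² + x − 6.639 = 0, giving x = 0.307 V (positive root), so V_GS = 1.13 V.
I_D = (V_DD − V_GS)/R = (7.46 − 1.13) / 31.3 = 0.202 mA.

V_GS = 1.13 V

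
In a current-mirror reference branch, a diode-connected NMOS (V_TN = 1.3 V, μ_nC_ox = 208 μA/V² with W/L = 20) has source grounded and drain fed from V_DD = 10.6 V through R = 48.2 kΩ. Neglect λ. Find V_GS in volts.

With gate tied to drain, V_GS = V_DS ≥ V_GS − V_TN, so the device is in saturation.
k_n = μ_nC_ox · (W/L) = 4.16 mA/V².
KCL at the drain: ½ k_n (V_GS − V_TN)² = (V_DD − V_GS)/R.
Let x = V_GS − 1.3. Then 100 x² + x − 9.3 = 0, giving x = 0.3 V (positive root), so V_GS = 1.6 V.
I_D = (V_DD − V_GS)/R = (10.6 − 1.6) / 48.2 = 0.187 mA.

V_GS = 1.60 V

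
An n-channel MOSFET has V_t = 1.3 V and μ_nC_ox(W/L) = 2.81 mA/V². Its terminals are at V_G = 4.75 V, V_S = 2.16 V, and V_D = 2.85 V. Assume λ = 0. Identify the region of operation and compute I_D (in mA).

V_GS = V_G − V_S = 4.75 − 2.16 = 2.59 V; V_DS = V_D − V_S = 2.85 − 2.16 = 0.69 V.
V_ov = V_GS − V_t = 2.59 − 1.3 = 1.29 V.
Since V_DS = 0.69 V < V_ov = 1.29 V, the device is in the triode region.
I_D = k_n [V_ov · V_DS − ½ V_DS²] = 2.81 × [1.29 × 0.69 − 0.5 × 0.69²] = 1.83 mA.

Triode; I_D = 1.83 mA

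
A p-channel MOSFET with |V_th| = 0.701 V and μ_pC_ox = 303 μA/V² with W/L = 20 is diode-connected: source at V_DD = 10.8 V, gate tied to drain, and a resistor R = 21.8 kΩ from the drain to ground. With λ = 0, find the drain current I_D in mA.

With gate tied to drain, V_SG = V_SD ≥ V_SG − |V_th|, so the device is in saturation.
k_p = μ_pC_ox · (W/L) = 6.06 mA/V².
KCL at the drain: ½ k_p (V_SG − |V_th|)² = (V_DD − V_SG)/R.
Let x = V_SG − 0.701. Then 66.1 x² + x − 10.1 = 0, giving x = 0.384 V (positive root), so V_SG = 1.08 V.
I_D = (V_DD − V_SG)/R = (10.8 − 1.08) / 21.8 = 0.446 mA.

I_D = 0.446 mA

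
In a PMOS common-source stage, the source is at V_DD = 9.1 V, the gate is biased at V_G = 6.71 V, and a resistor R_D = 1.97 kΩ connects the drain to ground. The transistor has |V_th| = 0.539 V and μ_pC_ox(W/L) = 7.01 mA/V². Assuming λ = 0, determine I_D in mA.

I_D = 4.43 mA

V_SG = V_DD − V_G = 9.1 − 6.71 = 2.39 V, so V_ov = 2.39 − 0.539 = 1.85 V.
Assume saturation: I_D = ½ k_p V_ov² = 0.5 × 7.01 × 1.85² = 12 mA, giving V_SD = V_DD − I_D R_D = 9.1 − 12 × 1.97 = -14.6 V.
But -14.6 V < V_ov = 1.85 V, so the device is actually in triode.
In triode I_D = k_p[V_ov V_SD − ½ V_SD²] and I_D = (V_DD − V_SD)/R_D. Equating: 6.9 V_SD² − 26.56 V_SD + 9.1 = 0, giving V_SD = 0.38 V (the root below V_ov).
I_D = (9.1 − 0.38) / 1.97 = 4.43 mA.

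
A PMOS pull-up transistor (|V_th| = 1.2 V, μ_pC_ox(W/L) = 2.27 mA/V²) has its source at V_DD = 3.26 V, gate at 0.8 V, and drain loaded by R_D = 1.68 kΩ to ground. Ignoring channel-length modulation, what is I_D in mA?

I_D = 1.50 mA

V_SG = V_DD − V_G = 3.26 − 0.8 = 2.46 V, so V_ov = 2.46 − 1.2 = 1.26 V.
Assume saturation: I_D = ½ k_p V_ov² = 0.5 × 2.27 × 1.26² = 1.8 mA, giving V_SD = V_DD − I_D R_D = 3.26 − 1.8 × 1.68 = 0.233 V.
But 0.233 V < V_ov = 1.26 V, so the device is actually in triode.
In triode I_D = k_p[V_ov V_SD − ½ V_SD²] and I_D = (V_DD − V_SD)/R_D. Equating: 1.91 V_SD² − 5.805 V_SD + 3.26 = 0, giving V_SD = 0.743 V (the root below V_ov).
I_D = (3.26 − 0.743) / 1.68 = 1.5 mA.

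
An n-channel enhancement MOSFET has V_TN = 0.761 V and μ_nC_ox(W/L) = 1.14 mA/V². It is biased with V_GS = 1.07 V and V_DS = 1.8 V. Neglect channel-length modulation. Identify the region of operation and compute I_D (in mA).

Saturation; I_D = 0.0544 mA

V_ov = V_GS − V_TN = 1.07 − 0.761 = 0.309 V.
Since V_DS = 1.8 V ≥ V_ov = 0.309 V, the device is in saturation.
I_D = ½ k_n V_ov² = 0.5 × 1.14 × 0.309² = 0.0544 mA.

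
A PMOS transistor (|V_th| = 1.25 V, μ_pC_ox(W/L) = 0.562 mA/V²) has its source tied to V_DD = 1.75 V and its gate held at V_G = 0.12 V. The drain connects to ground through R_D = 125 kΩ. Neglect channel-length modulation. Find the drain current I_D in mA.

I_D = 0.0134 mA

V_SG = V_DD − V_G = 1.75 − 0.12 = 1.63 V, so V_ov = 1.63 − 1.25 = 0.38 V.
Assume saturation: I_D = ½ k_p V_ov² = 0.5 × 0.562 × 0.38² = 0.0406 mA, giving V_SD = V_DD − I_D R_D = 1.75 − 0.0406 × 125 = -3.32 V.
But -3.32 V < V_ov = 0.38 V, so the device is actually in triode.
In triode I_D = k_p[V_ov V_SD − ½ V_SD²] and I_D = (V_DD − V_SD)/R_D. Equating: 35.1 V_SD² − 27.69 V_SD + 1.75 = 0, giving V_SD = 0.0693 V (the root below V_ov).
I_D = (1.75 − 0.0693) / 125 = 0.0134 mA.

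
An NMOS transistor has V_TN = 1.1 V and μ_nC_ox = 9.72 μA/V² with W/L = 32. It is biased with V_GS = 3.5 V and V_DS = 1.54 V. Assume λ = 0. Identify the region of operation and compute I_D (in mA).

k_n = μ_nC_ox · (W/L) = 0.311 mA/V².
V_ov = V_GS − V_TN = 3.5 − 1.1 = 2.4 V.
Since V_DS = 1.54 V < V_ov = 2.4 V, the device is in the triode region.
I_D = k_n [V_ov · V_DS − ½ V_DS²] = 0.311 × [2.4 × 1.54 − 0.5 × 1.54²] = 0.781 mA.

Triode; I_D = 0.781 mA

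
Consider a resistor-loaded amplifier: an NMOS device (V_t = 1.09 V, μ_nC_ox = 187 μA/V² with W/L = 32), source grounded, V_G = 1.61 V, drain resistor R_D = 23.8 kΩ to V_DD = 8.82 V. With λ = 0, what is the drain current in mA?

I_D = 0.365 mA

V_GS = V_G = 1.61 V, so V_ov = 1.61 − 1.09 = 0.52 V.
k_n = μ_nC_ox · (W/L) = 5.984 mA/V².
Assume saturation: I_D = ½ k_n V_ov² = 0.5 × 5.984 × 0.52² = 0.809 mA, giving V_DS = V_DD − I_D R_D = 8.82 − 0.809 × 23.8 = -10.4 V.
But -10.4 V < V_ov = 0.52 V, so the device is actually in triode.
In triode I_D = k_n[V_ov V_DS − ½ V_DS²] and I_D = (V_DD − V_DS)/R_D. Equating: 71.2 V_DS² − 75.06 V_DS + 8.82 = 0, giving V_DS = 0.135 V (the root below V_ov).
I_D = (8.82 − 0.135) / 23.8 = 0.365 mA.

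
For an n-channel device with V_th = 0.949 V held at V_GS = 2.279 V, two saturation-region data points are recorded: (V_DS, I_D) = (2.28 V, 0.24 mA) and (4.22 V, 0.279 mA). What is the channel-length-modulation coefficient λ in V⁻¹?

λ = 0.104 V⁻¹

With V_GS fixed, I_D ∝ (1 + λ V_DS) in saturation, so I_D2/I_D1 = (1 + λ V_DS2)/(1 + λ V_DS1).
0.279/0.24 = 1.163 = (1 + 4.22 λ)/(1 + 2.28 λ).
Solving: λ (I_D1 V_DS2 − I_D2 V_DS1) = I_D2 − I_D1, so λ = (0.279 − 0.24) / (0.24 × 4.22 − 0.279 × 2.28) = 0.039 / 0.377 = 0.104 V⁻¹.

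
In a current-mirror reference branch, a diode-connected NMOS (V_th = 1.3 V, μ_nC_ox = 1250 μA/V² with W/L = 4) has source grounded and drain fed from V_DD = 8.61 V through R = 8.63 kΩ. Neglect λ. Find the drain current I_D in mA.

With gate tied to drain, V_GS = V_DS ≥ V_GS − V_th, so the device is in saturation.
k_n = μ_nC_ox · (W/L) = 5 mA/V².
KCL at the drain: ½ k_n (V_GS − V_th)² = (V_DD − V_GS)/R.
Let x = V_GS − 1.3. Then 21.6 x² + x − 7.31 = 0, giving x = 0.559 V (positive root), so V_GS = 1.86 V.
I_D = (V_DD − V_GS)/R = (8.61 − 1.86) / 8.63 = 0.782 mA.

I_D = 0.782 mA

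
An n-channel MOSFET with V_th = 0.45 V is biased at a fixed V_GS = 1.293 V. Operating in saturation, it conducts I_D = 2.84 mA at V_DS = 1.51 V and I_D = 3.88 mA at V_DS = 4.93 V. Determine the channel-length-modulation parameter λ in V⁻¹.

λ = 0.128 V⁻¹

With V_GS fixed, I_D ∝ (1 + λ V_DS) in saturation, so I_D2/I_D1 = (1 + λ V_DS2)/(1 + λ V_DS1).
3.88/2.84 = 1.366 = (1 + 4.93 λ)/(1 + 1.51 λ).
Solving: λ (I_D1 V_DS2 − I_D2 V_DS1) = I_D2 − I_D1, so λ = (3.88 − 2.84) / (2.84 × 4.93 − 3.88 × 1.51) = 1.04 / 8.14 = 0.128 V⁻¹.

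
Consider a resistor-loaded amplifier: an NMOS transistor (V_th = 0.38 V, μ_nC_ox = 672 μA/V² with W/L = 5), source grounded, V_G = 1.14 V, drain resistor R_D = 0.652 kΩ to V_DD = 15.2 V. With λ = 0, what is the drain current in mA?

I_D = 0.970 mA

V_GS = V_G = 1.14 V, so V_ov = 1.14 − 0.38 = 0.76 V.
k_n = μ_nC_ox · (W/L) = 3.36 mA/V².
Assume saturation: I_D = ½ k_n V_ov² = 0.5 × 3.36 × 0.76² = 0.97 mA, giving V_DS = V_DD − I_D R_D = 15.2 − 0.97 × 0.652 = 14.6 V.
V_DS = 14.6 V ≥ V_ov = 0.76 V, confirming saturation.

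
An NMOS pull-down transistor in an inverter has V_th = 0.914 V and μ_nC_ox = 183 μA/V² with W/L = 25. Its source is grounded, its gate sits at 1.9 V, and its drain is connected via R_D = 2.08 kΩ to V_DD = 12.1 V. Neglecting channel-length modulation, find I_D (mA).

I_D = 2.22 mA

V_GS = V_G = 1.9 V, so V_ov = 1.9 − 0.914 = 0.986 V.
k_n = μ_nC_ox · (W/L) = 4.575 mA/V².
Assume saturation: I_D = ½ k_n V_ov² = 0.5 × 4.575 × 0.986² = 2.22 mA, giving V_DS = V_DD − I_D R_D = 12.1 − 2.22 × 2.08 = 7.47 V.
V_DS = 7.47 V ≥ V_ov = 0.986 V, confirming saturation.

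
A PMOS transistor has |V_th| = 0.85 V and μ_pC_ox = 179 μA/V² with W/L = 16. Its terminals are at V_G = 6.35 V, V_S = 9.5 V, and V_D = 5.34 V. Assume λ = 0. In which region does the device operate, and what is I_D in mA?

V_SG = V_S − V_G = 9.5 − 6.35 = 3.15 V; V_SD = V_S − V_D = 9.5 − 5.34 = 4.16 V.
k_p = μ_pC_ox · (W/L) = 2.864 mA/V².
V_ov = V_SG − |V_th| = 3.15 − 0.85 = 2.3 V.
Since V_SD = 4.16 V ≥ V_ov = 2.3 V, the device is in saturation.
I_D = ½ k_p V_ov² = 0.5 × 2.864 × 2.3² = 7.58 mA.

Saturation; I_D = 7.58 mA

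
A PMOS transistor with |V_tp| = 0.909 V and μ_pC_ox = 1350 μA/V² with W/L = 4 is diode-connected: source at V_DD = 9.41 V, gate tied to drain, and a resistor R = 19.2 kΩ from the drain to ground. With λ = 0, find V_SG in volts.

With gate tied to drain, V_SG = V_SD ≥ V_SG − |V_tp|, so the device is in saturation.
k_p = μ_pC_ox · (W/L) = 5.4 mA/V².
KCL at the drain: ½ k_p (V_SG − |V_tp|)² = (V_DD − V_SG)/R.
Let x = V_SG − 0.909. Then 51.8 x² + x − 8.501 = 0, giving x = 0.395 V (positive root), so V_SG = 1.3 V.
I_D = (V_DD − V_SG)/R = (9.41 − 1.3) / 19.2 = 0.422 mA.

V_SG = 1.30 V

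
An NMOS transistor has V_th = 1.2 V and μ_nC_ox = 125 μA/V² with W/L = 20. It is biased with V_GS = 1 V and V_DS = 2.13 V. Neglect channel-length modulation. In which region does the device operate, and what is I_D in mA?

Cutoff; I_D = 0 mA

V_GS = 1 V < V_th = 1.2 V, so the transistor is in cutoff.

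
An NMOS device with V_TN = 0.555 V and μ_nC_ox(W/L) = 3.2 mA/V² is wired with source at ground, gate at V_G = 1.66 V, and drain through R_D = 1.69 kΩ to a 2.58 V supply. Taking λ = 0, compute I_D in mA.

I_D = 1.26 mA

V_GS = V_G = 1.66 V, so V_ov = 1.66 − 0.555 = 1.1 V.
Assume saturation: I_D = ½ k_n V_ov² = 0.5 × 3.2 × 1.1² = 1.95 mA, giving V_DS = V_DD − I_D R_D = 2.58 − 1.95 × 1.69 = -0.722 V.
But -0.722 V < V_ov = 1.1 V, so the device is actually in triode.
In triode I_D = k_n[V_ov V_DS − ½ V_DS²] and I_D = (V_DD − V_DS)/R_D. Equating: 2.7 V_DS² − 6.976 V_DS + 2.58 = 0, giving V_DS = 0.447 V (the root below V_ov).
I_D = (2.58 − 0.447) / 1.69 = 1.26 mA.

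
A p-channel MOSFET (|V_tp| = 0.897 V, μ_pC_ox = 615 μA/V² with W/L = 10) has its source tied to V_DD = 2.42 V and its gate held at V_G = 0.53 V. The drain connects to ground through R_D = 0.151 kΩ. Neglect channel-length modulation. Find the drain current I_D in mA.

I_D = 3.03 mA

V_SG = V_DD − V_G = 2.42 − 0.53 = 1.89 V, so V_ov = 1.89 − 0.897 = 0.993 V.
k_p = μ_pC_ox · (W/L) = 6.15 mA/V².
Assume saturation: I_D = ½ k_p V_ov² = 0.5 × 6.15 × 0.993² = 3.03 mA, giving V_SD = V_DD − I_D R_D = 2.42 − 3.03 × 0.151 = 1.96 V.
V_SD = 1.96 V ≥ V_ov = 0.993 V, confirming saturation.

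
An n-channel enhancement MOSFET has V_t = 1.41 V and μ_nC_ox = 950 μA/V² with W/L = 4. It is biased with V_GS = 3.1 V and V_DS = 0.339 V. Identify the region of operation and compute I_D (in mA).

k_n = μ_nC_ox · (W/L) = 3.8 mA/V².
V_ov = V_GS − V_t = 3.1 − 1.41 = 1.69 V.
Since V_DS = 0.339 V < V_ov = 1.69 V, the device is in the triode region.
I_D = k_n [V_ov · V_DS − ½ V_DS²] = 3.8 × [1.69 × 0.339 − 0.5 × 0.339²] = 1.96 mA.

Triode; I_D = 1.96 mA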